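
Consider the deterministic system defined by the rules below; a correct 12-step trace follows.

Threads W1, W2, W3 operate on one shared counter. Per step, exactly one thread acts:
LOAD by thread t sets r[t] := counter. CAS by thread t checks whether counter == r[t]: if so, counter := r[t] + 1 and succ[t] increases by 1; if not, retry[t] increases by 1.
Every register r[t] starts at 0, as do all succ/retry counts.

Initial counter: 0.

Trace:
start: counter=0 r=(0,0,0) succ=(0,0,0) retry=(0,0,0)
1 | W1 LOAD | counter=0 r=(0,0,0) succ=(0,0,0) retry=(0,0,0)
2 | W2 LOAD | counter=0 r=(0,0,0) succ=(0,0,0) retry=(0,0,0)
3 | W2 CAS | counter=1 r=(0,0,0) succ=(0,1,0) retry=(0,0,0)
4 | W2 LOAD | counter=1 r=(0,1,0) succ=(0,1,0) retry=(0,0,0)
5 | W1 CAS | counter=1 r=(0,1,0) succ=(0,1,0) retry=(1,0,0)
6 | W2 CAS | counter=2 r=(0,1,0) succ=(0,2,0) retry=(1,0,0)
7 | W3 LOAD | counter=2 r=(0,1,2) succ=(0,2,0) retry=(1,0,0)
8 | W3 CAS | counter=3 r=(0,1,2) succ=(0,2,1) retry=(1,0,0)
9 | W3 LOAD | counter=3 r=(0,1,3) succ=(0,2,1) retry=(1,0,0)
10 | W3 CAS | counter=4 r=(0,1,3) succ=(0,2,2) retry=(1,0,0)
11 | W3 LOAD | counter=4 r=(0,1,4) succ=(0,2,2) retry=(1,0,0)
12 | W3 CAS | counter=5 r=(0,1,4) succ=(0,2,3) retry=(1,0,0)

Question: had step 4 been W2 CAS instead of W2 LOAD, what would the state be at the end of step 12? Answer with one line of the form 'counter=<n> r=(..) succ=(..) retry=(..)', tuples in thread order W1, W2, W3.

counter=4 r=(0,0,3) succ=(0,1,3) retry=(1,2,0)

(re-executing from step 4 with the substitution; state before step 4: counter=1 r=(0,0,0) succ=(0,1,0) retry=(0,0,0))
4 | W2 CAS | counter=1 r=(0,0,0) succ=(0,1,0) retry=(0,1,0)
5 | W1 CAS | counter=1 r=(0,0,0) succ=(0,1,0) retry=(1,1,0)
6 | W2 CAS | counter=1 r=(0,0,0) succ=(0,1,0) retry=(1,2,0)
7 | W3 LOAD | counter=1 r=(0,0,1) succ=(0,1,0) retry=(1,2,0)
8 | W3 CAS | counter=2 r=(0,0,1) succ=(0,1,1) retry=(1,2,0)
9 | W3 LOAD | counter=2 r=(0,0,2) succ=(0,1,1) retry=(1,2,0)
10 | W3 CAS | counter=3 r=(0,0,2) succ=(0,1,2) retry=(1,2,0)
11 | W3 LOAD | counter=3 r=(0,0,3) succ=(0,1,2) retry=(1,2,0)
12 | W3 CAS | counter=4 r=(0,0,3) succ=(0,1,3) retry=(1,2,0)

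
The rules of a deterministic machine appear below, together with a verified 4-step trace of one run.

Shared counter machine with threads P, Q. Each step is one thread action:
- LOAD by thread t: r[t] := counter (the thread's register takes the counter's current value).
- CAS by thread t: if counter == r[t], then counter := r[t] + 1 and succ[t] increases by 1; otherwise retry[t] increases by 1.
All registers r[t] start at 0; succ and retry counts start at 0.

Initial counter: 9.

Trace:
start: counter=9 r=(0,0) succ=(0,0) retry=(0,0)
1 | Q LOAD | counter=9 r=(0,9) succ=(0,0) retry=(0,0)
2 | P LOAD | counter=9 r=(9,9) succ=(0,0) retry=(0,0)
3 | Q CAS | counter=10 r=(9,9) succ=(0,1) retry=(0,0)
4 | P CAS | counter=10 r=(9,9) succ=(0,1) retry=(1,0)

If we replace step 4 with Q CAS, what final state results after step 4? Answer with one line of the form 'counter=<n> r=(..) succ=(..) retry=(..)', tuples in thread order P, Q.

(re-executing from step 4 with the substitution; state before step 4: counter=10 r=(9,9) succ=(0,1) retry=(0,0))
4 | Q CAS | counter=10 r=(9,9) succ=(0,1) retry=(0,1)

counter=10 r=(9,9) succ=(0,1) retry=(0,1)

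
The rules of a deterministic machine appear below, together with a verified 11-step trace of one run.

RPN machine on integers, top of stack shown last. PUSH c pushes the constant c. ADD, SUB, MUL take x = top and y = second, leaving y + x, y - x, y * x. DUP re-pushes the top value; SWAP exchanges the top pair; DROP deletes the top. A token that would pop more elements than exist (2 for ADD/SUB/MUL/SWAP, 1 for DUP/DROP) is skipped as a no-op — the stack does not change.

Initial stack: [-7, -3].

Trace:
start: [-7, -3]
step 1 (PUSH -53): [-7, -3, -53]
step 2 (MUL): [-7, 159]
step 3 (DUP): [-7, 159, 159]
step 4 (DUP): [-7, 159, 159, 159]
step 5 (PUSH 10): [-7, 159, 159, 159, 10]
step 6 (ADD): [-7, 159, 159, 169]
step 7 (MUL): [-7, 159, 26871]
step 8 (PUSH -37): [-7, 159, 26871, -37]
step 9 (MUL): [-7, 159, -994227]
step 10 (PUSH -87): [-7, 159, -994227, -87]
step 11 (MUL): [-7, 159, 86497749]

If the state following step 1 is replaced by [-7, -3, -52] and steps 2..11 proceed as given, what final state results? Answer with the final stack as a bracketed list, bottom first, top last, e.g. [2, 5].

[-7, 156, 83359224]

state after step 1 := [-7, -3, -52]
step 2 (MUL): [-7, 156]
step 3 (DUP): [-7, 156, 156]
step 4 (DUP): [-7, 156, 156, 156]
step 5 (PUSH 10): [-7, 156, 156, 156, 10]
step 6 (ADD): [-7, 156, 156, 166]
step 7 (MUL): [-7, 156, 25896]
step 8 (PUSH -37): [-7, 156, 25896, -37]
step 9 (MUL): [-7, 156, -958152]
step 10 (PUSH -87): [-7, 156, -958152, -87]
step 11 (MUL): [-7, 156, 83359224]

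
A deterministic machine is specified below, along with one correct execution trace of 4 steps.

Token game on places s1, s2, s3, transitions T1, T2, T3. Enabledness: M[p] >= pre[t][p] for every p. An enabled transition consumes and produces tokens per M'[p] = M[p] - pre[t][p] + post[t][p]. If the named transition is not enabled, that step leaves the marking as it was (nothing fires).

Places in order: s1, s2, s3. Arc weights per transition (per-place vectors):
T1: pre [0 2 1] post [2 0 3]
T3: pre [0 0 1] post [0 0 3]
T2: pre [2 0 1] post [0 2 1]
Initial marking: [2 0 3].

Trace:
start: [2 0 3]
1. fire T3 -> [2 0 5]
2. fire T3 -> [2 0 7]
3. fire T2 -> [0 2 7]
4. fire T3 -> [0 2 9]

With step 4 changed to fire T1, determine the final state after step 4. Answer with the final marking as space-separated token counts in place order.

2 0 9

(re-executing from step 4 with the substitution; state before step 4: [0 2 7])
4. fire T1 -> [2 0 9]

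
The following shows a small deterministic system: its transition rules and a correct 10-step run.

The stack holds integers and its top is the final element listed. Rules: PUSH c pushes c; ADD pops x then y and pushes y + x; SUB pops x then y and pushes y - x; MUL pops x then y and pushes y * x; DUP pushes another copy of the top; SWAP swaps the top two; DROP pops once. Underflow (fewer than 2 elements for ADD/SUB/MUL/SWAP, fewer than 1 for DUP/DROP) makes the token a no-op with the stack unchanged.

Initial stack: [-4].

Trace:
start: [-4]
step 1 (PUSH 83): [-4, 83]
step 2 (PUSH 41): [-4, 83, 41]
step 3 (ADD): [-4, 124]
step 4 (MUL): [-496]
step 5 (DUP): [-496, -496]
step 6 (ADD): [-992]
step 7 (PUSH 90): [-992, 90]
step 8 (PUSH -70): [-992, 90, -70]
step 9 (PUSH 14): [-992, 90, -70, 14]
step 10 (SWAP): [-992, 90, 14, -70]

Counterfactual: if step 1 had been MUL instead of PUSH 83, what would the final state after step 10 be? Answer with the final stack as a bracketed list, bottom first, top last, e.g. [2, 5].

(re-executing from step 1 with the substitution; state before step 1: [-4])
step 1 (MUL): [-4]
step 2 (PUSH 41): [-4, 41]
step 3 (ADD): [37]
step 4 (MUL): [37]
step 5 (DUP): [37, 37]
step 6 (ADD): [74]
step 7 (PUSH 90): [74, 90]
step 8 (PUSH -70): [74, 90, -70]
step 9 (PUSH 14): [74, 90, -70, 14]
step 10 (SWAP): [74, 90, 14, -70]

[74, 90, 14, -70]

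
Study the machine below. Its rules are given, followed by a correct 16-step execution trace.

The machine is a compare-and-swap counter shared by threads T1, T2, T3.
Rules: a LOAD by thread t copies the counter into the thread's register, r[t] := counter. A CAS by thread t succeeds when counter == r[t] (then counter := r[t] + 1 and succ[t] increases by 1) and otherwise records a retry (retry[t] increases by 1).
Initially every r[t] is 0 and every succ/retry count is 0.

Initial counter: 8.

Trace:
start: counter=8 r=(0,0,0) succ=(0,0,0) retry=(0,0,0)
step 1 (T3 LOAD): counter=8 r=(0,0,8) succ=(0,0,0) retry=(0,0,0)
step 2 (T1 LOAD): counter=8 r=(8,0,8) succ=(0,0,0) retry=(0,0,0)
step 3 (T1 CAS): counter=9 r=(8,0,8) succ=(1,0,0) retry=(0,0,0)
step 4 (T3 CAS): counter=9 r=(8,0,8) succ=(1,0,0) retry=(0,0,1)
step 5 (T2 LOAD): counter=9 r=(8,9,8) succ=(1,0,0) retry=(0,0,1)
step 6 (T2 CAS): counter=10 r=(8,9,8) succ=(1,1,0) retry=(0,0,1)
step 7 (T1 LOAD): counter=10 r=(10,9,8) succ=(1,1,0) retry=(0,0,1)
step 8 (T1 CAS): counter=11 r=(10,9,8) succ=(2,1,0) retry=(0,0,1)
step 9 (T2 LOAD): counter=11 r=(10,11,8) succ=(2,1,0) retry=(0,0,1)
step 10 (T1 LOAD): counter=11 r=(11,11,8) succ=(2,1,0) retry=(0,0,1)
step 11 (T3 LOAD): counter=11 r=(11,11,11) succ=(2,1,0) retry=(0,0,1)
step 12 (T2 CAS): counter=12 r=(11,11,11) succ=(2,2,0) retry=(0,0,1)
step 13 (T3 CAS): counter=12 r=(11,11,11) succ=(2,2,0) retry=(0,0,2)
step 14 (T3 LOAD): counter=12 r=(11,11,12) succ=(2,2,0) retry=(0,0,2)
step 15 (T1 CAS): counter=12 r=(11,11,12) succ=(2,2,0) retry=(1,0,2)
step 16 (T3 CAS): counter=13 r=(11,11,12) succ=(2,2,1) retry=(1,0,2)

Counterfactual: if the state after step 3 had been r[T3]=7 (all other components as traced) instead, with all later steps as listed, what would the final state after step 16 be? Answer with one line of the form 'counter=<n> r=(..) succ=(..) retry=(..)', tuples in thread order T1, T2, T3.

counter=13 r=(11,11,12) succ=(2,2,1) retry=(1,0,2)

state after step 3 := counter=9 r=(8,0,7) succ=(1,0,0) retry=(0,0,0)
step 4 (T3 CAS): counter=9 r=(8,0,7) succ=(1,0,0) retry=(0,0,1)
step 5 (T2 LOAD): counter=9 r=(8,9,7) succ=(1,0,0) retry=(0,0,1)
step 6 (T2 CAS): counter=10 r=(8,9,7) succ=(1,1,0) retry=(0,0,1)
step 7 (T1 LOAD): counter=10 r=(10,9,7) succ=(1,1,0) retry=(0,0,1)
step 8 (T1 CAS): counter=11 r=(10,9,7) succ=(2,1,0) retry=(0,0,1)
step 9 (T2 LOAD): counter=11 r=(10,11,7) succ=(2,1,0) retry=(0,0,1)
step 10 (T1 LOAD): counter=11 r=(11,11,7) succ=(2,1,0) retry=(0,0,1)
step 11 (T3 LOAD): counter=11 r=(11,11,11) succ=(2,1,0) retry=(0,0,1)
step 12 (T2 CAS): counter=12 r=(11,11,11) succ=(2,2,0) retry=(0,0,1)
step 13 (T3 CAS): counter=12 r=(11,11,11) succ=(2,2,0) retry=(0,0,2)
step 14 (T3 LOAD): counter=12 r=(11,11,12) succ=(2,2,0) retry=(0,0,2)
step 15 (T1 CAS): counter=12 r=(11,11,12) succ=(2,2,0) retry=(1,0,2)
step 16 (T3 CAS): counter=13 r=(11,11,12) succ=(2,2,1) retry=(1,0,2)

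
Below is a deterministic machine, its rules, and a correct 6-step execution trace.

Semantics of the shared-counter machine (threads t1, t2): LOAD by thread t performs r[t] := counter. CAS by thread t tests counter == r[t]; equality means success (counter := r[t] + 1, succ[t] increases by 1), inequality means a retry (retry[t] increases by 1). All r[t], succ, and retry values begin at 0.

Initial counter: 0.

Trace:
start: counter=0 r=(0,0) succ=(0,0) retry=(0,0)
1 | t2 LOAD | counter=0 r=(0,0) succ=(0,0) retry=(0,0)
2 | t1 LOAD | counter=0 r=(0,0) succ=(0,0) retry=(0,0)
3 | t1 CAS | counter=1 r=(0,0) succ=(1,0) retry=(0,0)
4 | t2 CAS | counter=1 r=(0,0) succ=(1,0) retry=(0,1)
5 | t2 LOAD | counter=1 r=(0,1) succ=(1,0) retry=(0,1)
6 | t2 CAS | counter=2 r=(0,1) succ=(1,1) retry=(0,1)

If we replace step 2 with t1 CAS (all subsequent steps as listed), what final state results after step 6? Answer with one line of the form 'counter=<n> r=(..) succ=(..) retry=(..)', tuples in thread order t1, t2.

counter=2 r=(0,1) succ=(1,1) retry=(1,1)

(re-executing from step 2 with the substitution; state before step 2: counter=0 r=(0,0) succ=(0,0) retry=(0,0))
2 | t1 CAS | counter=1 r=(0,0) succ=(1,0) retry=(0,0)
3 | t1 CAS | counter=1 r=(0,0) succ=(1,0) retry=(1,0)
4 | t2 CAS | counter=1 r=(0,0) succ=(1,0) retry=(1,1)
5 | t2 LOAD | counter=1 r=(0,1) succ=(1,0) retry=(1,1)
6 | t2 CAS | counter=2 r=(0,1) succ=(1,1) retry=(1,1)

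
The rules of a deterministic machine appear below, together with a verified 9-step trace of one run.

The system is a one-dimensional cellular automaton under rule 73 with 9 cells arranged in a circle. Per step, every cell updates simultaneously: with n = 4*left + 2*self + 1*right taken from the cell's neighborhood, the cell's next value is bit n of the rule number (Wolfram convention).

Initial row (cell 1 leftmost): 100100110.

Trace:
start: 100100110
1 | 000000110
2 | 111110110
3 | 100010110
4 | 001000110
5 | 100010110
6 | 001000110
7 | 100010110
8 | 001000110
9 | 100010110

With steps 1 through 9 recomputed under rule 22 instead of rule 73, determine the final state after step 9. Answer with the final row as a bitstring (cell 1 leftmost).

111111000

(re-executing steps 1..9 under rule 22; state before step 1: 100100110)
1 | 111111000
2 | 000000101
3 | 100001101
4 | 010010000
5 | 111111000
6 | 000000101
7 | 100001101
8 | 010010000
9 | 111111000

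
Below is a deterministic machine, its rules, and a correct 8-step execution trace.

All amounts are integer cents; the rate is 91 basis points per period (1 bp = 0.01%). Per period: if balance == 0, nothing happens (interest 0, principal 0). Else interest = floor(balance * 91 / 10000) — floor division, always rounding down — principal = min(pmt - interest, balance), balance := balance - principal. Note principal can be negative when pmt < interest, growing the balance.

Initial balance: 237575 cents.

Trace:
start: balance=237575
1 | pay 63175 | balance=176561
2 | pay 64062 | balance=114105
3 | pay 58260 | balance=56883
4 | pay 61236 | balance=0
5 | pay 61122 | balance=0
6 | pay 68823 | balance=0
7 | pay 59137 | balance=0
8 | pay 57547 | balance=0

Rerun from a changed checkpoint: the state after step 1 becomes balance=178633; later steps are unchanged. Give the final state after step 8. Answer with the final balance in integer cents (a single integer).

0

state after step 1 := balance=178633
2 | pay 64062 | balance=116196
3 | pay 58260 | balance=58993
4 | pay 61236 | balance=0
5 | pay 61122 | balance=0
6 | pay 68823 | balance=0
7 | pay 59137 | balance=0
8 | pay 57547 | balance=0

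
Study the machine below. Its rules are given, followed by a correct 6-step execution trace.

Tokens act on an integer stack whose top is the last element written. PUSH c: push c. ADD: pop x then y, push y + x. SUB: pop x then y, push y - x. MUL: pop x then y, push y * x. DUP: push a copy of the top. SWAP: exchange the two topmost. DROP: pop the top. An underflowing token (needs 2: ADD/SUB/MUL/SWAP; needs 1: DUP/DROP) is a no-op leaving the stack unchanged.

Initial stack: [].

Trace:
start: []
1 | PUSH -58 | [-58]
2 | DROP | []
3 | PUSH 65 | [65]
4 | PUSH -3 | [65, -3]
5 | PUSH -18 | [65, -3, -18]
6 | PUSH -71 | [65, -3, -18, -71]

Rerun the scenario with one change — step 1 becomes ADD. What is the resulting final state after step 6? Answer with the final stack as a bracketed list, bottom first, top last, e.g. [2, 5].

[65, -3, -18, -71]

(re-executing from step 1 with the substitution; state before step 1: [])
1 | ADD | []
2 | DROP | []
3 | PUSH 65 | [65]
4 | PUSH -3 | [65, -3]
5 | PUSH -18 | [65, -3, -18]
6 | PUSH -71 | [65, -3, -18, -71]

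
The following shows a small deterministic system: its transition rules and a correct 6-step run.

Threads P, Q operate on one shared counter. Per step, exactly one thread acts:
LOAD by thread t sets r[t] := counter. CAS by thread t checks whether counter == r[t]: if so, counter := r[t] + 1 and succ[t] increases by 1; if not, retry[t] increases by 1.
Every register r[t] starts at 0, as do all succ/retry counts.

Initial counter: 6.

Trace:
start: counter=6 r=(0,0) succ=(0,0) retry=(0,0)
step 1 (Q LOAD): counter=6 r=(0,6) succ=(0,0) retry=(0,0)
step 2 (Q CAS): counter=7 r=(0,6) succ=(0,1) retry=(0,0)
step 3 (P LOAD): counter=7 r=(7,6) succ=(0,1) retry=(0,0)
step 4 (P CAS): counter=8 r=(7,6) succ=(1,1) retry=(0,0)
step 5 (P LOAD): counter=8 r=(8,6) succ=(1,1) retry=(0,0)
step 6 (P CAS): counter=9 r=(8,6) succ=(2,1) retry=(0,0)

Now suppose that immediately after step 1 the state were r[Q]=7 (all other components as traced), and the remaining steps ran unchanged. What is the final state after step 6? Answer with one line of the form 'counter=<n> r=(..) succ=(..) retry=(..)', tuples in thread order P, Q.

counter=8 r=(7,7) succ=(2,0) retry=(0,1)

state after step 1 := counter=6 r=(0,7) succ=(0,0) retry=(0,0)
step 2 (Q CAS): counter=6 r=(0,7) succ=(0,0) retry=(0,1)
step 3 (P LOAD): counter=6 r=(6,7) succ=(0,0) retry=(0,1)
step 4 (P CAS): counter=7 r=(6,7) succ=(1,0) retry=(0,1)
step 5 (P LOAD): counter=7 r=(7,7) succ=(1,0) retry=(0,1)
step 6 (P CAS): counter=8 r=(7,7) succ=(2,0) retry=(0,1)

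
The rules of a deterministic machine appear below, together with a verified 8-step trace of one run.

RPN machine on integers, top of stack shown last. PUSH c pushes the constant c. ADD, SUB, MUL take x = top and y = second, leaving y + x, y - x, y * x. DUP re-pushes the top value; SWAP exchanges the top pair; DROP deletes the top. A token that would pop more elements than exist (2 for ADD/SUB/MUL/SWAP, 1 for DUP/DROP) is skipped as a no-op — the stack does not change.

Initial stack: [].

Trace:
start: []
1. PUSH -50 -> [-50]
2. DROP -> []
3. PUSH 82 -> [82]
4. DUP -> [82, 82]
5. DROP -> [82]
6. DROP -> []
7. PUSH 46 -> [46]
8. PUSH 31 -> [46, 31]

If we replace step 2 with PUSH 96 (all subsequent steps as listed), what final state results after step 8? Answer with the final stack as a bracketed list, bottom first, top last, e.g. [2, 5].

[-50, 96, 46, 31]

(re-executing from step 2 with the substitution; state before step 2: [-50])
2. PUSH 96 -> [-50, 96]
3. PUSH 82 -> [-50, 96, 82]
4. DUP -> [-50, 96, 82, 82]
5. DROP -> [-50, 96, 82]
6. DROP -> [-50, 96]
7. PUSH 46 -> [-50, 96, 46]
8. PUSH 31 -> [-50, 96, 46, 31]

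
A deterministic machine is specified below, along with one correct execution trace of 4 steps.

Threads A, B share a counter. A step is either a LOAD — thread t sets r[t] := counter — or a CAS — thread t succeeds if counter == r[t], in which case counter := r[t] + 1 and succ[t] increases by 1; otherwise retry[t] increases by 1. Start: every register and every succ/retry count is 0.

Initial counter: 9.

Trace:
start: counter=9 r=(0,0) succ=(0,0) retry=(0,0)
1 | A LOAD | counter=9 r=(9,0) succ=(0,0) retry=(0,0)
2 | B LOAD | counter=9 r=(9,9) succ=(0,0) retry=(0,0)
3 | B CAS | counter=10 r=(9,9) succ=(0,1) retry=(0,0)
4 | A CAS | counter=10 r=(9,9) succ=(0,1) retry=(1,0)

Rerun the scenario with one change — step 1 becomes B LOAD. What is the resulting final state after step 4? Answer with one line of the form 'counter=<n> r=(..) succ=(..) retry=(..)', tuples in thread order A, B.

counter=10 r=(0,9) succ=(0,1) retry=(1,0)

(re-executing from step 1 with the substitution; state before step 1: counter=9 r=(0,0) succ=(0,0) retry=(0,0))
1 | B LOAD | counter=9 r=(0,9) succ=(0,0) retry=(0,0)
2 | B LOAD | counter=9 r=(0,9) succ=(0,0) retry=(0,0)
3 | B CAS | counter=10 r=(0,9) succ=(0,1) retry=(0,0)
4 | A CAS | counter=10 r=(0,9) succ=(0,1) retry=(1,0)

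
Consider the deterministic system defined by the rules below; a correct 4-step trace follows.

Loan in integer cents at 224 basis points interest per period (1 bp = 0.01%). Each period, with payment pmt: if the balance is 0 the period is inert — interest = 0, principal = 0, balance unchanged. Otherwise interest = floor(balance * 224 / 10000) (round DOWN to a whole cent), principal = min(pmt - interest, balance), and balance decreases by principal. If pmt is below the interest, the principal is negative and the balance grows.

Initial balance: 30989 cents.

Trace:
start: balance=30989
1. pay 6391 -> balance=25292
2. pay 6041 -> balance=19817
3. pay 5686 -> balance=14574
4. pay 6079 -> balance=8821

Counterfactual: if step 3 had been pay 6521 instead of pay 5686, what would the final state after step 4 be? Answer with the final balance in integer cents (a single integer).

(re-executing from step 3 with the substitution; state before step 3: balance=19817)
3. pay 6521 -> balance=13739
4. pay 6079 -> balance=7967

7967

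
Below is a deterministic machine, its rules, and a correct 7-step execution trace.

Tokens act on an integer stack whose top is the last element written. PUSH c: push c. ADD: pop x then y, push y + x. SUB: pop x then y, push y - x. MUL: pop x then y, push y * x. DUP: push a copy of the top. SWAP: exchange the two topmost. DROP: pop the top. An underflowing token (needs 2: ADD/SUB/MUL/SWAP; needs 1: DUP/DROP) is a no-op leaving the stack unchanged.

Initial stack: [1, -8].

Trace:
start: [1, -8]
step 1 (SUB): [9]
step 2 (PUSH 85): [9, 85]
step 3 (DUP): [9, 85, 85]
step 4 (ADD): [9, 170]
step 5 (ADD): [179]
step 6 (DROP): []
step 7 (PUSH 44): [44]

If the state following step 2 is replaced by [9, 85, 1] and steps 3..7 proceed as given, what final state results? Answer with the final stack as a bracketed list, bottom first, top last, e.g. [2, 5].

state after step 2 := [9, 85, 1]
step 3 (DUP): [9, 85, 1, 1]
step 4 (ADD): [9, 85, 2]
step 5 (ADD): [9, 87]
step 6 (DROP): [9]
step 7 (PUSH 44): [9, 44]

[9, 44]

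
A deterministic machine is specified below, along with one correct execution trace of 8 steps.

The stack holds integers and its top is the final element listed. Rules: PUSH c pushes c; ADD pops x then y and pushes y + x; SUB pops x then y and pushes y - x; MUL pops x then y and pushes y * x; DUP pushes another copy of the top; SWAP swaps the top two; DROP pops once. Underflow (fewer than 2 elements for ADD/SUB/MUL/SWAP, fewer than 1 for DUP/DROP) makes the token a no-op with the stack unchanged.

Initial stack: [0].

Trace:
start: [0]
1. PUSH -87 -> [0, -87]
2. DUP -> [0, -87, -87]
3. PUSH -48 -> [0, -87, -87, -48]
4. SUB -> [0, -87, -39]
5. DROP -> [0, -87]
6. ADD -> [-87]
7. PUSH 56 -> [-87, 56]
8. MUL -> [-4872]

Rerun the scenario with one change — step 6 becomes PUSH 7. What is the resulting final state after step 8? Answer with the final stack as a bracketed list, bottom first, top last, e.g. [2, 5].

(re-executing from step 6 with the substitution; state before step 6: [0, -87])
6. PUSH 7 -> [0, -87, 7]
7. PUSH 56 -> [0, -87, 7, 56]
8. MUL -> [0, -87, 392]

[0, -87, 392]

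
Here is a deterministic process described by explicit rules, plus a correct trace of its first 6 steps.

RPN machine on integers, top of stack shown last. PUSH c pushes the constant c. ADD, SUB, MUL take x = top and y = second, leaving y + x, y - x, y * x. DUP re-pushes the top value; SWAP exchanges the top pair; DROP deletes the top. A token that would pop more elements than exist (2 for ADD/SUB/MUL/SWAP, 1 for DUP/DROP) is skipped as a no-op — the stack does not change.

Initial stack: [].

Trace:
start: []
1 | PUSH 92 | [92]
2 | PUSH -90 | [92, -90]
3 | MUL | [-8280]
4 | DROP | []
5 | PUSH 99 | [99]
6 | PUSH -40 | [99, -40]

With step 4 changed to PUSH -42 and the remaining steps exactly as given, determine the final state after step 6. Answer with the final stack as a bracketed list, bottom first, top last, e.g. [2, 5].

(re-executing from step 4 with the substitution; state before step 4: [-8280])
4 | PUSH -42 | [-8280, -42]
5 | PUSH 99 | [-8280, -42, 99]
6 | PUSH -40 | [-8280, -42, 99, -40]

[-8280, -42, 99, -40]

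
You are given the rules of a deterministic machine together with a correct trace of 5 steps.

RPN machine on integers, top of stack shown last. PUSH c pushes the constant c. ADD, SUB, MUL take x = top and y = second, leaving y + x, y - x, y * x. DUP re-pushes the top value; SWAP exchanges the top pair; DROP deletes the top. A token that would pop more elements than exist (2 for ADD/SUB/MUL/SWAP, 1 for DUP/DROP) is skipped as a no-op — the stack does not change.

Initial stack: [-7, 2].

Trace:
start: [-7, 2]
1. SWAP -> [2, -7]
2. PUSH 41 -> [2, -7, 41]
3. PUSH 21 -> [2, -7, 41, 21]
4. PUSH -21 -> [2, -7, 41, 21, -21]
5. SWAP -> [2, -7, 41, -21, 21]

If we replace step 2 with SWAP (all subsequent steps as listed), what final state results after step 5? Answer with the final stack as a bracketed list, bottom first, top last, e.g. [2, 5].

(re-executing from step 2 with the substitution; state before step 2: [2, -7])
2. SWAP -> [-7, 2]
3. PUSH 21 -> [-7, 2, 21]
4. PUSH -21 -> [-7, 2, 21, -21]
5. SWAP -> [-7, 2, -21, 21]

[-7, 2, -21, 21]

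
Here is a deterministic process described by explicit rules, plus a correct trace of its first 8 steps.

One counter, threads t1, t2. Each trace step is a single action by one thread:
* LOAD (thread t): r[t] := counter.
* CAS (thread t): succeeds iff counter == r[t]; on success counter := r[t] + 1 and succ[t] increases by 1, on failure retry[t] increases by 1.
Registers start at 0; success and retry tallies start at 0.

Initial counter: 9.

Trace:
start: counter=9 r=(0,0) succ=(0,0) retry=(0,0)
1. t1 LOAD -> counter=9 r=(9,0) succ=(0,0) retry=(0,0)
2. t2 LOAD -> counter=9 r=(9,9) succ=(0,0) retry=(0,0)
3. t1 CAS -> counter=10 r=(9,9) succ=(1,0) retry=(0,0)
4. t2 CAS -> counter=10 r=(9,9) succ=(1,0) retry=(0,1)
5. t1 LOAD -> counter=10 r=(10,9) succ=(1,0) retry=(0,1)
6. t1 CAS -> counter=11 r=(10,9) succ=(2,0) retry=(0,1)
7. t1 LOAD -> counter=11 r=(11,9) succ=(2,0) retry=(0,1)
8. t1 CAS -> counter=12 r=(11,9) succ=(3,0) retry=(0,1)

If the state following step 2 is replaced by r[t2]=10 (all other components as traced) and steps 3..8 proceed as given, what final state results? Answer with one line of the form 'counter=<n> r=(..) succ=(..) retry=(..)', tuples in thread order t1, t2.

counter=13 r=(12,10) succ=(3,1) retry=(0,0)

state after step 2 := counter=9 r=(9,10) succ=(0,0) retry=(0,0)
3. t1 CAS -> counter=10 r=(9,10) succ=(1,0) retry=(0,0)
4. t2 CAS -> counter=11 r=(9,10) succ=(1,1) retry=(0,0)
5. t1 LOAD -> counter=11 r=(11,10) succ=(1,1) retry=(0,0)
6. t1 CAS -> counter=12 r=(11,10) succ=(2,1) retry=(0,0)
7. t1 LOAD -> counter=12 r=(12,10) succ=(2,1) retry=(0,0)
8. t1 CAS -> counter=13 r=(12,10) succ=(3,1) retry=(0,0)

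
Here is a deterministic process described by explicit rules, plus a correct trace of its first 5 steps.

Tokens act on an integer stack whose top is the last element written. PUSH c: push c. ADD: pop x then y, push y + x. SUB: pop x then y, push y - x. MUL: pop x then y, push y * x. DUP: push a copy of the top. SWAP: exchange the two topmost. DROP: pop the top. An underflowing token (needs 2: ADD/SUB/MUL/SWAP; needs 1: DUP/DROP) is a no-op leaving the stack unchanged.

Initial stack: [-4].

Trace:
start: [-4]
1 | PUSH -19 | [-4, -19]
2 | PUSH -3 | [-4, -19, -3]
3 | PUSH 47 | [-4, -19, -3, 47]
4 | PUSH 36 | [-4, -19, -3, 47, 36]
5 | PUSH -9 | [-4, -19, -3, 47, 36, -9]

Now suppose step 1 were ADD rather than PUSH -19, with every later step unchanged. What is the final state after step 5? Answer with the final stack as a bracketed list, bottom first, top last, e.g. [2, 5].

[-4, -3, 47, 36, -9]

(re-executing from step 1 with the substitution; state before step 1: [-4])
1 | ADD | [-4]
2 | PUSH -3 | [-4, -3]
3 | PUSH 47 | [-4, -3, 47]
4 | PUSH 36 | [-4, -3, 47, 36]
5 | PUSH -9 | [-4, -3, 47, 36, -9]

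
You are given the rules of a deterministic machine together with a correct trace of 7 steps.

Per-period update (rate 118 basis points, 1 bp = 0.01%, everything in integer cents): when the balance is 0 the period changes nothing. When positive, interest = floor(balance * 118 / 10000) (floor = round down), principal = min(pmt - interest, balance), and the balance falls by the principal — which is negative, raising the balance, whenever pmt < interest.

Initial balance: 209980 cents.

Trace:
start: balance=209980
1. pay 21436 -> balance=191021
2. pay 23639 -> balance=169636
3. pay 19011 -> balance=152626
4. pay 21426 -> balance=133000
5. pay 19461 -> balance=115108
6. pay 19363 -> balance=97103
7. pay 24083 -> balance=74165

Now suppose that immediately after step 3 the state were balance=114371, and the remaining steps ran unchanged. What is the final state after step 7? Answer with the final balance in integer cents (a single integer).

34073

state after step 3 := balance=114371
4. pay 21426 -> balance=94294
5. pay 19461 -> balance=75945
6. pay 19363 -> balance=57478
7. pay 24083 -> balance=34073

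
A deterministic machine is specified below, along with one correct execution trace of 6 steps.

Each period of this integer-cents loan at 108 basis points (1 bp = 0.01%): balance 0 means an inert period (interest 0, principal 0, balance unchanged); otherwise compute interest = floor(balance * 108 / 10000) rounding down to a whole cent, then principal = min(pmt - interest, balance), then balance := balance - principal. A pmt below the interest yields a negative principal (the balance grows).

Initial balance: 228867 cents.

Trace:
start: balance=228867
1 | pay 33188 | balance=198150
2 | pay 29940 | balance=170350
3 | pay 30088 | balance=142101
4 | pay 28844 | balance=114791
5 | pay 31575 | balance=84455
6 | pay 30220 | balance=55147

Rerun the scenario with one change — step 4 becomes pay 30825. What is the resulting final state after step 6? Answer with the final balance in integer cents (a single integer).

(re-executing from step 4 with the substitution; state before step 4: balance=142101)
4 | pay 30825 | balance=112810
5 | pay 31575 | balance=82453
6 | pay 30220 | balance=53123

53123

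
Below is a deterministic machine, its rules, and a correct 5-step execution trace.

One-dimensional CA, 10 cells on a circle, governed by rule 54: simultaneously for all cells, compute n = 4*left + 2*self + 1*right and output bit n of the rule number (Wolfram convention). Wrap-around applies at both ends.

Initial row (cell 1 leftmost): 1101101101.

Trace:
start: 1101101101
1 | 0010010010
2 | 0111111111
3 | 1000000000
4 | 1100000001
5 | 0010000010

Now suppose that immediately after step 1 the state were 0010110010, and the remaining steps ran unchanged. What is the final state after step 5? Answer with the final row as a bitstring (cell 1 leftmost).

0011111110

state after step 1 := 0010110010
2 | 0111001111
3 | 1000110000
4 | 1101001001
5 | 0011111110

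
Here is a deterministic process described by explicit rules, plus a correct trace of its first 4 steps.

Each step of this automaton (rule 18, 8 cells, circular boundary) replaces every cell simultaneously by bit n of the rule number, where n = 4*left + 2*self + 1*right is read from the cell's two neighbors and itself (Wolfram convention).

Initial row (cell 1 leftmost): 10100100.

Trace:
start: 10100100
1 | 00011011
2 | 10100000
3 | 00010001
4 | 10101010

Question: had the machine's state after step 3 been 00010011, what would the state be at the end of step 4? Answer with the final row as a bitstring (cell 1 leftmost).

10101100

state after step 3 := 00010011
4 | 10101100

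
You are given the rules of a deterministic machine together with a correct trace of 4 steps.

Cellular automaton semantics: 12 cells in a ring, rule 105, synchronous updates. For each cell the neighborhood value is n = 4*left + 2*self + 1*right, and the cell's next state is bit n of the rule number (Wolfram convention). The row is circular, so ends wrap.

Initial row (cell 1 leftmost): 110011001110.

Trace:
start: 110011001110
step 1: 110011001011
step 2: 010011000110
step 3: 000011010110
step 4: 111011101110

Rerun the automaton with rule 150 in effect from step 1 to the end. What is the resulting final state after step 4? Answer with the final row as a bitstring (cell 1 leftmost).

111011101110

(re-executing steps 1..4 under rule 150; state before step 1: 110011001110)
step 1: 001100110100
step 2: 010011000110
step 3: 111100101001
step 4: 111011101110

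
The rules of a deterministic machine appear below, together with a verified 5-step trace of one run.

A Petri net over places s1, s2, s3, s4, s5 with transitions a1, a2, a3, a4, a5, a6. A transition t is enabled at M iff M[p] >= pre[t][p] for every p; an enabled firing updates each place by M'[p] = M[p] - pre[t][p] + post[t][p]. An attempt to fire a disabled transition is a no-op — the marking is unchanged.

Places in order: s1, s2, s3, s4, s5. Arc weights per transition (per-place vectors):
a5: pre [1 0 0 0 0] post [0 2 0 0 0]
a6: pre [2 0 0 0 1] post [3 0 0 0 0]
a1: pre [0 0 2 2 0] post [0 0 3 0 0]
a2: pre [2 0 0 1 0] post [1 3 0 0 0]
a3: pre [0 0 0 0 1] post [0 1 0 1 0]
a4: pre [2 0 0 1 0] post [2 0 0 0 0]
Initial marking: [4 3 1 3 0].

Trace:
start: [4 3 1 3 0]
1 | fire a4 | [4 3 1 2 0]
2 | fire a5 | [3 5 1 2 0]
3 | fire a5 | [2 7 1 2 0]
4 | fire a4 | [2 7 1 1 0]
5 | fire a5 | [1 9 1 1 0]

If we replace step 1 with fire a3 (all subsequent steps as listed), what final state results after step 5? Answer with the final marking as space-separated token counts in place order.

1 9 1 2 0

(re-executing from step 1 with the substitution; state before step 1: [4 3 1 3 0])
1 | fire a3 | [4 3 1 3 0]
2 | fire a5 | [3 5 1 3 0]
3 | fire a5 | [2 7 1 3 0]
4 | fire a4 | [2 7 1 2 0]
5 | fire a5 | [1 9 1 2 0]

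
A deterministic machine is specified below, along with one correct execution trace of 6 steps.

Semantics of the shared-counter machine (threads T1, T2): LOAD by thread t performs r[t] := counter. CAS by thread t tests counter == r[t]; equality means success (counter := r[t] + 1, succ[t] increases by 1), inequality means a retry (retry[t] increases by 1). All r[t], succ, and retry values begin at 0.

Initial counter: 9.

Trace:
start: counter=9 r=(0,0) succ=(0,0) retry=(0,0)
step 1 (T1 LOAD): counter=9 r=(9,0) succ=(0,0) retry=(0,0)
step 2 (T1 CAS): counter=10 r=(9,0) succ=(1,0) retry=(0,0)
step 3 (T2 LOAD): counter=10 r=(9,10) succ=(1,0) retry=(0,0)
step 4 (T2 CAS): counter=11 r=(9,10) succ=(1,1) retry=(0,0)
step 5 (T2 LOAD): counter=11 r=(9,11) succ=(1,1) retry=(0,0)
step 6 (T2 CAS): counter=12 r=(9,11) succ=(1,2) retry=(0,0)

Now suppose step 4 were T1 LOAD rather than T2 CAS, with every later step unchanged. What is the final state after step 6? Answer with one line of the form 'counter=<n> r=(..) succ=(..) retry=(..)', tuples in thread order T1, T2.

(re-executing from step 4 with the substitution; state before step 4: counter=10 r=(9,10) succ=(1,0) retry=(0,0))
step 4 (T1 LOAD): counter=10 r=(10,10) succ=(1,0) retry=(0,0)
step 5 (T2 LOAD): counter=10 r=(10,10) succ=(1,0) retry=(0,0)
step 6 (T2 CAS): counter=11 r=(10,10) succ=(1,1) retry=(0,0)

counter=11 r=(10,10) succ=(1,1) retry=(0,0)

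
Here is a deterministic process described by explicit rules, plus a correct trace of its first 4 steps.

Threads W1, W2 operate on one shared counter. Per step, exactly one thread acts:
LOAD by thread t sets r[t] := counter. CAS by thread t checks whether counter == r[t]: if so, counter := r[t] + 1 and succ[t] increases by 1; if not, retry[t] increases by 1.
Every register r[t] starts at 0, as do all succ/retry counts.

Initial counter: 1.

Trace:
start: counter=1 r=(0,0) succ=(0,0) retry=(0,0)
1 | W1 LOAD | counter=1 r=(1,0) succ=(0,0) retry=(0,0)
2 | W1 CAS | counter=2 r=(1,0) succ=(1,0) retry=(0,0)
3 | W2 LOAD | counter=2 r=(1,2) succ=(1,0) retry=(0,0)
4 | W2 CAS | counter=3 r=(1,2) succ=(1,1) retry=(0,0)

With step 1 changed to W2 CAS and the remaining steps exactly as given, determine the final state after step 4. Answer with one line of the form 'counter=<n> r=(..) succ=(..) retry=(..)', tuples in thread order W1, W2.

(re-executing from step 1 with the substitution; state before step 1: counter=1 r=(0,0) succ=(0,0) retry=(0,0))
1 | W2 CAS | counter=1 r=(0,0) succ=(0,0) retry=(0,1)
2 | W1 CAS | counter=1 r=(0,0) succ=(0,0) retry=(1,1)
3 | W2 LOAD | counter=1 r=(0,1) succ=(0,0) retry=(1,1)
4 | W2 CAS | counter=2 r=(0,1) succ=(0,1) retry=(1,1)

counter=2 r=(0,1) succ=(0,1) retry=(1,1)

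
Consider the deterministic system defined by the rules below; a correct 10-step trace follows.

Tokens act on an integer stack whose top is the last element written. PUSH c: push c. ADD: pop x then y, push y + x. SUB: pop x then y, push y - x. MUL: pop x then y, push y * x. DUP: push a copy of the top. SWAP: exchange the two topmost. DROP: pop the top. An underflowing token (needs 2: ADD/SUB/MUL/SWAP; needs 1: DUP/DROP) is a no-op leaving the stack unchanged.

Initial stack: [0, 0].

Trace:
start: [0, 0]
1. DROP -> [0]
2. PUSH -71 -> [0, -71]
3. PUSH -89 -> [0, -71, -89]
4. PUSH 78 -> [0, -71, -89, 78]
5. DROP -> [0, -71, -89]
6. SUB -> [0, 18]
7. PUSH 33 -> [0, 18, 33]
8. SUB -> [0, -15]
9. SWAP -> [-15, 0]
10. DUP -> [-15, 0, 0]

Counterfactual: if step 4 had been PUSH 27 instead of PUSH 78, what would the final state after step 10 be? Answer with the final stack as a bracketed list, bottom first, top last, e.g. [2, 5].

(re-executing from step 4 with the substitution; state before step 4: [0, -71, -89])
4. PUSH 27 -> [0, -71, -89, 27]
5. DROP -> [0, -71, -89]
6. SUB -> [0, 18]
7. PUSH 33 -> [0, 18, 33]
8. SUB -> [0, -15]
9. SWAP -> [-15, 0]
10. DUP -> [-15, 0, 0]

[-15, 0, 0]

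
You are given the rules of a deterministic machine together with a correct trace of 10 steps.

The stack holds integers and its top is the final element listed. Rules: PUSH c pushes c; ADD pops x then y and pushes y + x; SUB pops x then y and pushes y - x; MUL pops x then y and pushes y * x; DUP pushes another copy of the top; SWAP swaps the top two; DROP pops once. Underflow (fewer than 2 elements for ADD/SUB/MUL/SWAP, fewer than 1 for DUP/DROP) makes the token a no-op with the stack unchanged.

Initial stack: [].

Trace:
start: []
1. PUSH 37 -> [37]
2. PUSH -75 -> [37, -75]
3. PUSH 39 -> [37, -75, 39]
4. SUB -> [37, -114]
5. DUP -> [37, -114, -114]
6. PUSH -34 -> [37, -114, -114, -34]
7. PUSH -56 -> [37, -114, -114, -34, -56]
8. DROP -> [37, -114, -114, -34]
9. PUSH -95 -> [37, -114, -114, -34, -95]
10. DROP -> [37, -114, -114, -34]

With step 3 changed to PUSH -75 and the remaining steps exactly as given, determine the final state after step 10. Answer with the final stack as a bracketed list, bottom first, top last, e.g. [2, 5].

(re-executing from step 3 with the substitution; state before step 3: [37, -75])
3. PUSH -75 -> [37, -75, -75]
4. SUB -> [37, 0]
5. DUP -> [37, 0, 0]
6. PUSH -34 -> [37, 0, 0, -34]
7. PUSH -56 -> [37, 0, 0, -34, -56]
8. DROP -> [37, 0, 0, -34]
9. PUSH -95 -> [37, 0, 0, -34, -95]
10. DROP -> [37, 0, 0, -34]

[37, 0, 0, -34]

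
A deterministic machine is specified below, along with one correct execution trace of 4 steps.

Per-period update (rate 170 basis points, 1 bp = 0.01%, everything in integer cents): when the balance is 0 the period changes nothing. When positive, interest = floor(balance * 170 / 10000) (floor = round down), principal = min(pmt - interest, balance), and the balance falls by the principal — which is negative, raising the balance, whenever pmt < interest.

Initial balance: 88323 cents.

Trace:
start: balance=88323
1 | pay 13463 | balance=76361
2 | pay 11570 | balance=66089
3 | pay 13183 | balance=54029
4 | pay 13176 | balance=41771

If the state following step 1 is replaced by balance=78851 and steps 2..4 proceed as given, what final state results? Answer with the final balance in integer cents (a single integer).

state after step 1 := balance=78851
2 | pay 11570 | balance=68621
3 | pay 13183 | balance=56604
4 | pay 13176 | balance=44390

44390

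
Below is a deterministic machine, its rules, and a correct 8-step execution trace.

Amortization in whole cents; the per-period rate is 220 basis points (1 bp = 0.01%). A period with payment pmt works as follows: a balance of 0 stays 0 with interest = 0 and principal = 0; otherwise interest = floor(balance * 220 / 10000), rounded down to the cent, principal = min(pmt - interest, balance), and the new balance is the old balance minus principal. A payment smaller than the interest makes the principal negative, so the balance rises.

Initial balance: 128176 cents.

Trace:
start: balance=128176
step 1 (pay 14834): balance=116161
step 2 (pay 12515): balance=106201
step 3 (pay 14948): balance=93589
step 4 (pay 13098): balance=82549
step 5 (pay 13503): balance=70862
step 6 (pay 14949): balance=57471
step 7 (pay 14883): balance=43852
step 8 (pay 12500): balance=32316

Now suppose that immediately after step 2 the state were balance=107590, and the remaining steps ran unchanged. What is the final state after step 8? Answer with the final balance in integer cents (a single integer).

state after step 2 := balance=107590
step 3 (pay 14948): balance=95008
step 4 (pay 13098): balance=84000
step 5 (pay 13503): balance=72345
step 6 (pay 14949): balance=58987
step 7 (pay 14883): balance=45401
step 8 (pay 12500): balance=33899

33899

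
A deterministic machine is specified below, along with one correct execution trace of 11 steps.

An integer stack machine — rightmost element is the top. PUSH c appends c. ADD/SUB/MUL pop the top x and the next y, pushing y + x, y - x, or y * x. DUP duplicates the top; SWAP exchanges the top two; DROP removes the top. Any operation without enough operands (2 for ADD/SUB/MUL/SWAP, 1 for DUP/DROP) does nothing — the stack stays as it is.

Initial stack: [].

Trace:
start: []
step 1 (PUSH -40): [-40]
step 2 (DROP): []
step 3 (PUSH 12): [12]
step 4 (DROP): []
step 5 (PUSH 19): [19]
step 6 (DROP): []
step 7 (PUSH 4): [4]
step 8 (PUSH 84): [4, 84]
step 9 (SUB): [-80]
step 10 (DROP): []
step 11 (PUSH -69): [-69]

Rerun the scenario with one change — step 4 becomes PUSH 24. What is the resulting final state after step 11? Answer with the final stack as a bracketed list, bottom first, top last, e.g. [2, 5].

[12, 24, -69]

(re-executing from step 4 with the substitution; state before step 4: [12])
step 4 (PUSH 24): [12, 24]
step 5 (PUSH 19): [12, 24, 19]
step 6 (DROP): [12, 24]
step 7 (PUSH 4): [12, 24, 4]
step 8 (PUSH 84): [12, 24, 4, 84]
step 9 (SUB): [12, 24, -80]
step 10 (DROP): [12, 24]
step 11 (PUSH -69): [12, 24, -69]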